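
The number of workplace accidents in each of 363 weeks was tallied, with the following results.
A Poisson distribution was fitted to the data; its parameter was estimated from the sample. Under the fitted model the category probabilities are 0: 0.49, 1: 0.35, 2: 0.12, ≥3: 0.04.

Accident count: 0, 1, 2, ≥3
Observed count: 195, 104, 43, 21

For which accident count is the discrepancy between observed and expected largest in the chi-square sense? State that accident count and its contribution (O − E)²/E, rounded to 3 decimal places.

Expected counts E_i = n·p_i: 363×0.49 = 177.87, 363×0.35 = 127.05, 363×0.12 = 43.56, 363×0.04 = 14.52.
0: (195 − 177.87)²/177.87 = 293.4369/177.87 = 1.6497
1: (104 − 127.05)²/127.05 = 531.3025/127.05 = 4.1818
2: (43 − 43.56)²/43.56 = 0.3136/43.56 = 0.0072
≥3: (21 − 14.52)²/14.52 = 41.9904/14.52 = 2.8919
The largest term is for 1: 4.182.

1, 4.182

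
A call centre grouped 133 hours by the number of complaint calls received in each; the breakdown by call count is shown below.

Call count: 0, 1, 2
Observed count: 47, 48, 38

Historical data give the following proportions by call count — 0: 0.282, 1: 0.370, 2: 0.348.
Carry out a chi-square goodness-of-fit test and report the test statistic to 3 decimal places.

Expected counts E_i = n·p_i: 133×0.282 = 37.506, 133×0.370 = 49.21, 133×0.348 = 46.284.
cat         O        E   (O−E)²/E
0          47   37.506     2.4032
1          48    49.21     0.0298
2          38   46.284     1.4827
Sum = 3.916

3.916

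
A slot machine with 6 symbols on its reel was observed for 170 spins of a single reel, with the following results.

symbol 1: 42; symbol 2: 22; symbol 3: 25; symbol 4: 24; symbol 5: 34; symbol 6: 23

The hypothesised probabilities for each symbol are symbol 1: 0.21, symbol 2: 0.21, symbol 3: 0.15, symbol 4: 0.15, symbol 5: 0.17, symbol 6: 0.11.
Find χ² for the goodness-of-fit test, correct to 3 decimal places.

8.356

Expected counts E_i = n·p_i: 170×0.21 = 35.7, 170×0.21 = 35.7, 170×0.15 = 25.5, 170×0.15 = 25.5, 170×0.17 = 28.9, 170×0.11 = 18.7.
symbol 1: (42 − 35.7)²/35.7 = 39.69/35.7 = 1.1118
symbol 2: (22 − 35.7)²/35.7 = 187.69/35.7 = 5.2574
symbol 3: (25 − 25.5)²/25.5 = 0.25/25.5 = 0.0098
symbol 4: (24 − 25.5)²/25.5 = 2.25/25.5 = 0.0882
symbol 5: (34 − 28.9)²/28.9 = 26.01/28.9 = 0.9000
symbol 6: (23 − 18.7)²/18.7 = 18.49/18.7 = 0.9888
Sum = 8.356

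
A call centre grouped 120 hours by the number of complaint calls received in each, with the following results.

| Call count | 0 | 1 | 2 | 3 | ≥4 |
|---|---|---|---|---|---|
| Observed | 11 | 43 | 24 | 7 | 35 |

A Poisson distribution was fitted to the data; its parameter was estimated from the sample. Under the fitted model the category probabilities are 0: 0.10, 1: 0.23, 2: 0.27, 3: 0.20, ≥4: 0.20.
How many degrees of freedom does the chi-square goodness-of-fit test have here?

There are k = 5 categories and 1 parameter estimated from the data, so df = 5 − 1 − 1 = 3.

3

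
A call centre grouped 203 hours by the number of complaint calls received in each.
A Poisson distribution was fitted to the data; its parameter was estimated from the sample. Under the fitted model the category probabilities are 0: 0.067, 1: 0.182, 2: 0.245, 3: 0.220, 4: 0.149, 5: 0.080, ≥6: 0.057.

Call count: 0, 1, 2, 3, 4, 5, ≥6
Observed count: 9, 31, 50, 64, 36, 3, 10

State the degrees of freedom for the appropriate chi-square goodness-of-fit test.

There are k = 7 categories and 1 parameter estimated from the data, so df = 7 − 1 − 1 = 5.

5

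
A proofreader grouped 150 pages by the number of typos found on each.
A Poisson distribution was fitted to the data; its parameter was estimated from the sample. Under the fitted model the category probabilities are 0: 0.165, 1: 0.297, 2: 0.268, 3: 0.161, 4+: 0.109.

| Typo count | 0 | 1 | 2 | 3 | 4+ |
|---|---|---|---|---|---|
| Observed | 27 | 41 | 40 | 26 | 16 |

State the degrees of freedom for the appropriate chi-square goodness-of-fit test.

3

There are k = 5 categories and 1 parameter estimated from the data, so df = 5 − 1 − 1 = 3.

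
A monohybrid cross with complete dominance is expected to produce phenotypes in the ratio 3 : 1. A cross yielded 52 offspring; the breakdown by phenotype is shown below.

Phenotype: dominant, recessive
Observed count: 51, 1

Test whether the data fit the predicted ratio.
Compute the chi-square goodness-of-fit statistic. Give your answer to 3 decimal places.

14.769

Ratio total = 4. Expected counts: 52×3/4 = 39, 52×1/4 = 13.
dominant: (51 − 39)²/39 = 144/39 = 3.6923
recessive: (1 − 13)²/13 = 144/13 = 11.0769
Sum = 14.769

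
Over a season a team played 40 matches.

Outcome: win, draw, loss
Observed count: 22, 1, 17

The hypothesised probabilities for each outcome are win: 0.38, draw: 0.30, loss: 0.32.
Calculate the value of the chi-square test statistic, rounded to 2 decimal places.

14.50

Expected counts E_i = n·p_i: 40×0.38 = 15.2, 40×0.30 = 12, 40×0.32 = 12.8.
χ² = (22−15.2)²/15.2 + (1−12)²/12 + (17−12.8)²/12.8
   = 3.042 + 10.083 + 1.378
Sum = 14.50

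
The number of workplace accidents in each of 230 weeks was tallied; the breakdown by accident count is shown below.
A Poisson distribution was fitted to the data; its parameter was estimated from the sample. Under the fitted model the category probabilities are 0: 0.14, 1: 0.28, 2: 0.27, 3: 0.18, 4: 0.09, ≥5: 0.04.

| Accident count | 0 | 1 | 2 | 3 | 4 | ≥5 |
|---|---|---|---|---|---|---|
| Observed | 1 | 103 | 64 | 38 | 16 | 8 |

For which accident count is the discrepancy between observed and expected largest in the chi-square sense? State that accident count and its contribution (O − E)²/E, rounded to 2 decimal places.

0, 30.23

Expected counts E_i = n·p_i: 230×0.14 = 32.2, 230×0.28 = 64.4, 230×0.27 = 62.1, 230×0.18 = 41.4, 230×0.09 = 20.7, 230×0.04 = 9.2.
0: (1 − 32.2)²/32.2 = 973.44/32.2 = 30.231
1: (103 − 64.4)²/64.4 = 1489.96/64.4 = 23.136
2: (64 − 62.1)²/62.1 = 3.61/62.1 = 0.058
3: (38 − 41.4)²/41.4 = 11.56/41.4 = 0.279
4: (16 − 20.7)²/20.7 = 22.09/20.7 = 1.067
≥5: (8 − 9.2)²/9.2 = 1.44/9.2 = 0.157
The largest term is for 0: 30.23.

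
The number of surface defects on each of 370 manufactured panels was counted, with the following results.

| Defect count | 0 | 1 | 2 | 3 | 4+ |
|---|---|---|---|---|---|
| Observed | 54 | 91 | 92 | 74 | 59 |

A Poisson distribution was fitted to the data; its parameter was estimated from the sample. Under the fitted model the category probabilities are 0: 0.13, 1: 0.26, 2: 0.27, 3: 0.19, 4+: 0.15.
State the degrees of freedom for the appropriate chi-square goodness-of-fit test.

There are k = 5 categories and 1 parameter estimated from the data, so df = 5 − 1 − 1 = 3.

3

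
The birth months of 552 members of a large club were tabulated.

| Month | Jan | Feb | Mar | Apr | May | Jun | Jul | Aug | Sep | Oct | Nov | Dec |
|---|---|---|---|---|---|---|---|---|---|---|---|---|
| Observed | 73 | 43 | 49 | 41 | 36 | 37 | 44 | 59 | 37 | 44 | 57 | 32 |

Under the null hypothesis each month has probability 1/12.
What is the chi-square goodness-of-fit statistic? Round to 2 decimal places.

Expected count for each of the 12 categories: 552/12 = 46.
cat         O        E   (O−E)²/E
Jan        73       46     15.848
Feb        43       46      0.196
Mar        49       46      0.196
Apr        41       46      0.543
May        36       46      2.174
Jun        37       46      1.761
Jul        44       46      0.087
Aug        59       46      3.674
Sep        37       46      1.761
Oct        44       46      0.087
Nov        57       46      2.630
Dec        32       46      4.261
Sum = 33.22

33.22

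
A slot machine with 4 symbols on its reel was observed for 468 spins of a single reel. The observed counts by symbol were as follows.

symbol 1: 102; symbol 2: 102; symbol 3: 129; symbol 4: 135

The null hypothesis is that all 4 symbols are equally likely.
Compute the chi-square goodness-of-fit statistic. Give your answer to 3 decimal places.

Under H₀ each category has probability 1/4, so each expected count is 468/4 = 117.
χ² = (102−117)²/117 + (102−117)²/117 + (129−117)²/117 + (135−117)²/117
   = 1.9231 + 1.9231 + 1.2308 + 2.7692
Sum = 7.846

7.846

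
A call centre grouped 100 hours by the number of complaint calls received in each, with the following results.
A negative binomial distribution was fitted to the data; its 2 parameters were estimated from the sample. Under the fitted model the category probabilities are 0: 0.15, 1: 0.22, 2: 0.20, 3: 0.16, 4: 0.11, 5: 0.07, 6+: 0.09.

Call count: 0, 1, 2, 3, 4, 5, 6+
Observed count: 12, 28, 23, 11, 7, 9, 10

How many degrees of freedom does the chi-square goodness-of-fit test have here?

4

There are k = 7 categories and 2 parameters estimated from the data, so df = 7 − 1 − 2 = 4.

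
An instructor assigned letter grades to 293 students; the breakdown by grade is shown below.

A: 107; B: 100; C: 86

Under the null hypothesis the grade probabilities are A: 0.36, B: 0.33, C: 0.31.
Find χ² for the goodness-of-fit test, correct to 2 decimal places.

0.39

Expected counts E_i = n·p_i: 293×0.36 = 105.48, 293×0.33 = 96.69, 293×0.31 = 90.83.
χ² = (107−105.48)²/105.48 + (100−96.69)²/96.69 + (86−90.83)²/90.83
   = 0.022 + 0.113 + 0.257
Sum = 0.39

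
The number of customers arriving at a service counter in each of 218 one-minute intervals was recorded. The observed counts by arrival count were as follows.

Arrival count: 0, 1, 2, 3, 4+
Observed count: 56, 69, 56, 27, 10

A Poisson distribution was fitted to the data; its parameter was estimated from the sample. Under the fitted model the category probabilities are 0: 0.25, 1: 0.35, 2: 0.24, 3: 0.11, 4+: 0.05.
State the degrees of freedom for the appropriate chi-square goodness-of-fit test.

3

There are k = 5 categories and 1 parameter estimated from the data, so df = 5 − 1 − 1 = 3.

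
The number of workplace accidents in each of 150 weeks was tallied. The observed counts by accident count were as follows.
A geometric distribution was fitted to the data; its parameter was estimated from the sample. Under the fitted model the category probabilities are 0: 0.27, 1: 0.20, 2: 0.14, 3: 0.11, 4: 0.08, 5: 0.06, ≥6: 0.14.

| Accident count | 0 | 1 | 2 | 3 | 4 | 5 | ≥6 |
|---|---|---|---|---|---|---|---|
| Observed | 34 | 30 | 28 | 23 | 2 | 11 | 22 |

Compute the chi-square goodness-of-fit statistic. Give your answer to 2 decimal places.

Expected counts E_i = n·p_i: 150×0.27 = 40.5, 150×0.20 = 30, 150×0.14 = 21, 150×0.11 = 16.5, 150×0.08 = 12, 150×0.06 = 9, 150×0.14 = 21.
χ² = (34−40.5)²/40.5 + (30−30)²/30 + (28−21)²/21 + (23−16.5)²/16.5 + (2−12)²/12 + (11−9)²/9 + (22−21)²/21
   = 1.043 + 0.000 + 2.333 + 2.561 + 8.333 + 0.444 + 0.048
Sum = 14.76

14.76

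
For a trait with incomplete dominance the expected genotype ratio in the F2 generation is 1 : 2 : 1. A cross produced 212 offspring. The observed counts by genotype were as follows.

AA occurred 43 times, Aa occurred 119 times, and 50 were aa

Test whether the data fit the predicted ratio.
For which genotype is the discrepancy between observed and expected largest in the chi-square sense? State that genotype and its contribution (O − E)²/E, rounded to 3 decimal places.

Ratio total = 4. Expected counts: 212×1/4 = 53, 212×2/4 = 106, 212×1/4 = 53.
χ² = (43−53)²/53 + (119−106)²/106 + (50−53)²/53
   = 1.8868 + 1.5943 + 0.1698
The largest term is for AA: 1.887.

AA, 1.887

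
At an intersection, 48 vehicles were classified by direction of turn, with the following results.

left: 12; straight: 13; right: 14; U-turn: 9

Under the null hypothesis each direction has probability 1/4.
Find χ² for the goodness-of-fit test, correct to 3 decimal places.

Under H₀ each category has probability 1/4, so each expected count is 48/4 = 12.
χ² = (12−12)²/12 + (13−12)²/12 + (14−12)²/12 + (9−12)²/12
   = 0.0000 + 0.0833 + 0.3333 + 0.7500
Sum = 1.167

1.167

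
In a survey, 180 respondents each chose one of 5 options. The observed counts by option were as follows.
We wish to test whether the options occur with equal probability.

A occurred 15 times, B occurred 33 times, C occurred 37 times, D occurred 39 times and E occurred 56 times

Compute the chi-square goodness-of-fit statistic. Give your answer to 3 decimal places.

Expected count for each of the 5 categories: 180/5 = 36.
cat         O        E   (O−E)²/E
A          15       36    12.2500
B          33       36     0.2500
C          37       36     0.0278
D          39       36     0.2500
E          56       36    11.1111
Sum = 23.889

23.889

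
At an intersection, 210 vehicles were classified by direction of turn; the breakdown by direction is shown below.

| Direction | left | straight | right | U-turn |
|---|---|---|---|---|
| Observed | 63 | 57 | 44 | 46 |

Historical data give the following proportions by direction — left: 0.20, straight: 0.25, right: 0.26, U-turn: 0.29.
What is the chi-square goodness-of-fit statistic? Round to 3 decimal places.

Expected counts E_i = n·p_i: 210×0.20 = 42, 210×0.25 = 52.5, 210×0.26 = 54.6, 210×0.29 = 60.9.
cat           O        E   (O−E)²/E
left         63       42    10.5000
straight     57     52.5     0.3857
right        44     54.6     2.0579
U-turn       46     60.9     3.6455
Sum = 16.589

16.589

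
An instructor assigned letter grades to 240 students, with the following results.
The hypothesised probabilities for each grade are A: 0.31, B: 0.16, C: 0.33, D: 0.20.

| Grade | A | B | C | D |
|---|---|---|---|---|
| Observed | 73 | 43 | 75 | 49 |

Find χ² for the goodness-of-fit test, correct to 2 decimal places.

Expected counts E_i = n·p_i: 240×0.31 = 74.4, 240×0.16 = 38.4, 240×0.33 = 79.2, 240×0.20 = 48.
cat         O        E   (O−E)²/E
A          73     74.4      0.026
B          43     38.4      0.551
C          75     79.2      0.223
D          49       48      0.021
Sum = 0.82

0.82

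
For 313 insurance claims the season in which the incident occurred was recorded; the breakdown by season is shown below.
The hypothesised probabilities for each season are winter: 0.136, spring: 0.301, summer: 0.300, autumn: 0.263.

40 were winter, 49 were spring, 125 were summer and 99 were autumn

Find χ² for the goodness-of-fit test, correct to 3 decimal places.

35.533

Expected counts E_i = n·p_i: 313×0.136 = 42.568, 313×0.301 = 94.213, 313×0.300 = 93.9, 313×0.263 = 82.319.
cat         O        E   (O−E)²/E
winter     40   42.568     0.1549
spring     49   94.213    21.6978
summer    125     93.9    10.3004
autumn     99   82.319     3.3802
Sum = 35.533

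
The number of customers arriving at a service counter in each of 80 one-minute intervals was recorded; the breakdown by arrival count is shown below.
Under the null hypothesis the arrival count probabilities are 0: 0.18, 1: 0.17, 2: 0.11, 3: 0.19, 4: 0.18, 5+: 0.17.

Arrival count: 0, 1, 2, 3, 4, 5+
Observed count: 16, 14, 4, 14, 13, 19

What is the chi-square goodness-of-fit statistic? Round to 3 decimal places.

Expected counts E_i = n·p_i: 80×0.18 = 14.4, 80×0.17 = 13.6, 80×0.11 = 8.8, 80×0.19 = 15.2, 80×0.18 = 14.4, 80×0.17 = 13.6.
cat         O        E   (O−E)²/E
0          16     14.4     0.1778
1          14     13.6     0.0118
2           4      8.8     2.6182
3          14     15.2     0.0947
4          13     14.4     0.1361
5+         19     13.6     2.1441
Sum = 5.183

5.183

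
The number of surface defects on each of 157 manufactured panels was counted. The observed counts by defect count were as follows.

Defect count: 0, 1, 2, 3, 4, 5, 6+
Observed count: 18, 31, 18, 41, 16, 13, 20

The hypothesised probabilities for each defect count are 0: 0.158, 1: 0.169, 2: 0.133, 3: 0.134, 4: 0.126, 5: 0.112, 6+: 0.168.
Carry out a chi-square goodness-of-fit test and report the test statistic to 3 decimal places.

25.417

Expected counts E_i = n·p_i: 157×0.158 = 24.806, 157×0.169 = 26.533, 157×0.133 = 20.881, 157×0.134 = 21.038, 157×0.126 = 19.782, 157×0.112 = 17.584, 157×0.168 = 26.376.
cat         O        E   (O−E)²/E
0          18   24.806     1.8674
1          31   26.533     0.7520
2          18   20.881     0.3975
3          41   21.038    18.9410
4          16   19.782     0.7231
5          13   17.584     1.1950
6+         20   26.376     1.5413
Sum = 25.417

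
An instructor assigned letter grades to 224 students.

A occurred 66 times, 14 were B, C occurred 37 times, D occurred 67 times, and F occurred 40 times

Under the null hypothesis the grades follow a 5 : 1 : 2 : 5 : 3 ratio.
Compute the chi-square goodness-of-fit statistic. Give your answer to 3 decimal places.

Ratio total = 16. Expected counts: 224×5/16 = 70, 224×1/16 = 14, 224×2/16 = 28, 224×5/16 = 70, 224×3/16 = 42.
cat         O        E   (O−E)²/E
A          66       70     0.2286
B          14       14     0.0000
C          37       28     2.8929
D          67       70     0.1286
F          40       42     0.0952
Sum = 3.345

3.345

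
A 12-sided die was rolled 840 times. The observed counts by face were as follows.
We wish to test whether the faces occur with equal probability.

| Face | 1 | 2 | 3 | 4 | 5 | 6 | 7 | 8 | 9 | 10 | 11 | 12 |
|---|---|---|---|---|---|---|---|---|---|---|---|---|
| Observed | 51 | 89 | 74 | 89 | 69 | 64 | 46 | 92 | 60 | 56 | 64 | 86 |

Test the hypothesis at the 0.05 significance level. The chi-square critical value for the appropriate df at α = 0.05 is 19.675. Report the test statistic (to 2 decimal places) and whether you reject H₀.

39.77; reject

Under H₀ each category has probability 1/12, so each expected count is 840/12 = 70.
χ² = (51−70)²/70 + (89−70)²/70 + (74−70)²/70 + (89−70)²/70 + (69−70)²/70 + (64−70)²/70 + (46−70)²/70 + (92−70)²/70 + (60−70)²/70 + (56−70)²/70 + (64−70)²/70 + (86−70)²/70
   = 5.157 + 5.157 + 0.229 + 5.157 + 0.014 + 0.514 + 8.229 + 6.914 + 1.429 + 2.800 + 0.514 + 3.657
Sum = 39.77
df = 11. Since 39.77 > 19.675, we reject H₀.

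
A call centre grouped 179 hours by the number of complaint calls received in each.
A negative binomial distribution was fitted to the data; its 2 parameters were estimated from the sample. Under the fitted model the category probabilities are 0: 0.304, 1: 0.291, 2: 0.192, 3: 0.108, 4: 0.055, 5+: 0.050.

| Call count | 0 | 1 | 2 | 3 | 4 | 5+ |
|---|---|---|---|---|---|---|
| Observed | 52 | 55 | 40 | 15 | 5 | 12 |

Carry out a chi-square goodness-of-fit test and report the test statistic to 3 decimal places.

Expected counts E_i = n·p_i: 179×0.304 = 54.416, 179×0.291 = 52.089, 179×0.192 = 34.368, 179×0.108 = 19.332, 179×0.055 = 9.845, 179×0.050 = 8.95.
cat         O        E   (O−E)²/E
0          52   54.416     0.1073
1          55   52.089     0.1627
2          40   34.368     0.9229
3          15   19.332     0.9707
4           5    9.845     2.3844
5+         12     8.95     1.0394
Sum = 5.587

5.587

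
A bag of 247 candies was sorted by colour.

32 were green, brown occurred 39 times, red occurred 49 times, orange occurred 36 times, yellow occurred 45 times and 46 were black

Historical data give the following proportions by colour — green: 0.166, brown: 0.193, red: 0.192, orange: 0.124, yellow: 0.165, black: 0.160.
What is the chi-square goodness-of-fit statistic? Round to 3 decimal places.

Expected counts E_i = n·p_i: 247×0.166 = 41.002, 247×0.193 = 47.671, 247×0.192 = 47.424, 247×0.124 = 30.628, 247×0.165 = 40.755, 247×0.160 = 39.52.
cat         O        E   (O−E)²/E
green      32   41.002     1.9764
brown      39   47.671     1.5772
red        49   47.424     0.0524
orange     36   30.628     0.9422
yellow     45   40.755     0.4422
black      46    39.52     1.0625
Sum = 6.053

6.053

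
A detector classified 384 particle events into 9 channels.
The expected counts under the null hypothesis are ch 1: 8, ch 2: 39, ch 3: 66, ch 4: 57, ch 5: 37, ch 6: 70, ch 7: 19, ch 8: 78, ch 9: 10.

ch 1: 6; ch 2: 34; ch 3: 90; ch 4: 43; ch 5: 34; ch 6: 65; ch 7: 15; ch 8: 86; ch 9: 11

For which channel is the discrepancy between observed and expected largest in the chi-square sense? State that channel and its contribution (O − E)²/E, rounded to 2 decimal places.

cat         O        E   (O−E)²/E
ch 1        6        8      0.500
ch 2       34       39      0.641
ch 3       90       66      8.727
ch 4       43       57      3.439
ch 5       34       37      0.243
ch 6       65       70      0.357
ch 7       15       19      0.842
ch 8       86       78      0.821
ch 9       11       10      0.100
The largest term is for ch 3: 8.73.

ch 3, 8.73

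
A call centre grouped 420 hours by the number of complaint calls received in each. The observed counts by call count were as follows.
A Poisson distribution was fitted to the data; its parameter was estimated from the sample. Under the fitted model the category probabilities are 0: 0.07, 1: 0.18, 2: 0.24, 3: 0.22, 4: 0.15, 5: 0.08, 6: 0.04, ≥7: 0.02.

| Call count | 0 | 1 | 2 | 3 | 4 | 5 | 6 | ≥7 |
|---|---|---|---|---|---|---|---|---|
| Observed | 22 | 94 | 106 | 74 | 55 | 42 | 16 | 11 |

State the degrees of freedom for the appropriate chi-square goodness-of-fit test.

6

There are k = 8 categories and 1 parameter estimated from the data, so df = 8 − 1 − 1 = 6.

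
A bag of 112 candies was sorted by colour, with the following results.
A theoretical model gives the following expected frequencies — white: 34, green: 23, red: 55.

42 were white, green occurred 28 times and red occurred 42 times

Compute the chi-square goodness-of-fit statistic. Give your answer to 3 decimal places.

6.042

cat         O        E   (O−E)²/E
white      42       34     1.8824
green      28       23     1.0870
red        42       55     3.0727
Sum = 6.042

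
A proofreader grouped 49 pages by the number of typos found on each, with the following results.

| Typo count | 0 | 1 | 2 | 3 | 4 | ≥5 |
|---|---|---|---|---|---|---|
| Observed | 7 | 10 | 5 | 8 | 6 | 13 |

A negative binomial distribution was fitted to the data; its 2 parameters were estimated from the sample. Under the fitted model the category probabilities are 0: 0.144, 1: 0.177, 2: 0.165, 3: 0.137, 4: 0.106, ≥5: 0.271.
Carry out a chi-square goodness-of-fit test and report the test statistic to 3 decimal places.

Expected counts E_i = n·p_i: 49×0.144 = 7.056, 49×0.177 = 8.673, 49×0.165 = 8.085, 49×0.137 = 6.713, 49×0.106 = 5.194, 49×0.271 = 13.279.
χ² = (7−7.056)²/7.056 + (10−8.673)²/8.673 + (5−8.085)²/8.085 + (8−6.713)²/6.713 + (6−5.194)²/5.194 + (13−13.279)²/13.279
   = 0.0004 + 0.2030 + 1.1771 + 0.2467 + 0.1251 + 0.0059
Sum = 1.758

1.758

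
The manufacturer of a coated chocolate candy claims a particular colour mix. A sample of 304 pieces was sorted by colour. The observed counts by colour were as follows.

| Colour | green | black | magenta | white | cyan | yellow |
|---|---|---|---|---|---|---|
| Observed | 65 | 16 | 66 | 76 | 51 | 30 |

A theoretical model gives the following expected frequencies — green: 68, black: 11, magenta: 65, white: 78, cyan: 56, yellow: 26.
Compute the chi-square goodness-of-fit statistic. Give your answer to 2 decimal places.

3.53

cat          O        E   (O−E)²/E
green       65       68      0.132
black       16       11      2.273
magenta     66       65      0.015
white       76       78      0.051
cyan        51       56      0.446
yellow      30       26      0.615
Sum = 3.53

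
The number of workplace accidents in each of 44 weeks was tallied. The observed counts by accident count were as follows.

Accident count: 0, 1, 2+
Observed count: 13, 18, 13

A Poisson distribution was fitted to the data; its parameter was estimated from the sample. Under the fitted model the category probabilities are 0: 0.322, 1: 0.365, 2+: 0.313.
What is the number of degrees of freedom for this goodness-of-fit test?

1

There are k = 3 categories and 1 parameter estimated from the data, so df = 3 − 1 − 1 = 1.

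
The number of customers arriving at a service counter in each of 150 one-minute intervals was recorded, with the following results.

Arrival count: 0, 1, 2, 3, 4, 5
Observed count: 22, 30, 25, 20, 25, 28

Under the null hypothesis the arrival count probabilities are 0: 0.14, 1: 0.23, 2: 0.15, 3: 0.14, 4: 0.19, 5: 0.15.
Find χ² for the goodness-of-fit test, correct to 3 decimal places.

Expected counts E_i = n·p_i: 150×0.14 = 21, 150×0.23 = 34.5, 150×0.15 = 22.5, 150×0.14 = 21, 150×0.19 = 28.5, 150×0.15 = 22.5.
0: (22 − 21)²/21 = 1/21 = 0.0476
1: (30 − 34.5)²/34.5 = 20.25/34.5 = 0.5870
2: (25 − 22.5)²/22.5 = 6.25/22.5 = 0.2778
3: (20 − 21)²/21 = 1/21 = 0.0476
4: (25 − 28.5)²/28.5 = 12.25/28.5 = 0.4298
5: (28 − 22.5)²/22.5 = 30.25/22.5 = 1.3444
Sum = 2.734

2.734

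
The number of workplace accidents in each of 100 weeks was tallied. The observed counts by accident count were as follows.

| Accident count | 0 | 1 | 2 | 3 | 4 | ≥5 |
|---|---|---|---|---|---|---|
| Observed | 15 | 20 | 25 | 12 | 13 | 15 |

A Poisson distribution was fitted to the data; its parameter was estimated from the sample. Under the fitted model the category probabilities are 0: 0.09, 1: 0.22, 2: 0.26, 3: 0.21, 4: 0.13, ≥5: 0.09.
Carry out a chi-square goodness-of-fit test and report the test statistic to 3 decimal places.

Expected counts E_i = n·p_i: 100×0.09 = 9, 100×0.22 = 22, 100×0.26 = 26, 100×0.21 = 21, 100×0.13 = 13, 100×0.09 = 9.
cat         O        E   (O−E)²/E
0          15        9     4.0000
1          20       22     0.1818
2          25       26     0.0385
3          12       21     3.8571
4          13       13     0.0000
≥5         15        9     4.0000
Sum = 12.077

12.077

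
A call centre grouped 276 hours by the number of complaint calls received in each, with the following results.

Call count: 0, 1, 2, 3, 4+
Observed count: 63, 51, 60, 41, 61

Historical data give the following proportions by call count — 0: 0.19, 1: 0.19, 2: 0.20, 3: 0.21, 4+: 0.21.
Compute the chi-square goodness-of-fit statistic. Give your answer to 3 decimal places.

Expected counts E_i = n·p_i: 276×0.19 = 52.44, 276×0.19 = 52.44, 276×0.20 = 55.2, 276×0.21 = 57.96, 276×0.21 = 57.96.
0: (63 − 52.44)²/52.44 = 111.5136/52.44 = 2.1265
1: (51 − 52.44)²/52.44 = 2.0736/52.44 = 0.0395
2: (60 − 55.2)²/55.2 = 23.04/55.2 = 0.4174
3: (41 − 57.96)²/57.96 = 287.6416/57.96 = 4.9628
4+: (61 − 57.96)²/57.96 = 9.2416/57.96 = 0.1594
Sum = 7.706

7.706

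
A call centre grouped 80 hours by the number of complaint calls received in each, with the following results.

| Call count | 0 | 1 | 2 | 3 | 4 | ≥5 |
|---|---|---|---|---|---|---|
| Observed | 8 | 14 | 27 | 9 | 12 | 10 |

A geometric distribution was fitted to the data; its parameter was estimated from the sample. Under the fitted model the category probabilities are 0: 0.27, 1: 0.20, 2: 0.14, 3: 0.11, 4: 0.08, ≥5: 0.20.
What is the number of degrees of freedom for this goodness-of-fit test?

4

There are k = 6 categories and 1 parameter estimated from the data, so df = 6 − 1 − 1 = 4.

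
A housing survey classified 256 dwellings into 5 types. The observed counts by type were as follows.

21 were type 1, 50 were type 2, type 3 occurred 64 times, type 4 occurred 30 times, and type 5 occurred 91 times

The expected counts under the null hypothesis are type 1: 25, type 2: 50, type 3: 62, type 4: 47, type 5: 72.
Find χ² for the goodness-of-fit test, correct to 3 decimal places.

cat         O        E   (O−E)²/E
type 1     21       25     0.6400
type 2     50       50     0.0000
type 3     64       62     0.0645
type 4     30       47     6.1489
type 5     91       72     5.0139
Sum = 11.867

11.867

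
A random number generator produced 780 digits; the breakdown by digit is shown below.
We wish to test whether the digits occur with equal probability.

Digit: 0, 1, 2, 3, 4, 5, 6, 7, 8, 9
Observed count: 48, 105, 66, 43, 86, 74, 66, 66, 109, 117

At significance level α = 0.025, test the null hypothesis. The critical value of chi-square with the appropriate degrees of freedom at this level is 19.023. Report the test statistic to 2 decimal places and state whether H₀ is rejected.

Under H₀ each category has probability 1/10, so each expected count is 780/10 = 78.
χ² = (48−78)²/78 + (105−78)²/78 + (66−78)²/78 + (43−78)²/78 + (86−78)²/78 + (74−78)²/78 + (66−78)²/78 + (66−78)²/78 + (109−78)²/78 + (117−78)²/78
   = 11.538 + 9.346 + 1.846 + 15.705 + 0.821 + 0.205 + 1.846 + 1.846 + 12.321 + 19.500
Sum = 74.97
df = 9. Since 74.97 > 19.023, we reject H₀.

74.97; reject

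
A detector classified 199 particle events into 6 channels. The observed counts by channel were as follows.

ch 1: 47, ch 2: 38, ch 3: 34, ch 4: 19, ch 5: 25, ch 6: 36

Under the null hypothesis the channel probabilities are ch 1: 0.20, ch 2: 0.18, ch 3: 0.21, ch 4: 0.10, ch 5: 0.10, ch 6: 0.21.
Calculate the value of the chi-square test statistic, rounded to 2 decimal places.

Expected counts E_i = n·p_i: 199×0.20 = 39.8, 199×0.18 = 35.82, 199×0.21 = 41.79, 199×0.10 = 19.9, 199×0.10 = 19.9, 199×0.21 = 41.79.
ch 1: (47 − 39.8)²/39.8 = 51.84/39.8 = 1.303
ch 2: (38 − 35.82)²/35.82 = 4.7524/35.82 = 0.133
ch 3: (34 − 41.79)²/41.79 = 60.6841/41.79 = 1.452
ch 4: (19 − 19.9)²/19.9 = 0.81/19.9 = 0.041
ch 5: (25 − 19.9)²/19.9 = 26.01/19.9 = 1.307
ch 6: (36 − 41.79)²/41.79 = 33.5241/41.79 = 0.802
Sum = 5.04

5.04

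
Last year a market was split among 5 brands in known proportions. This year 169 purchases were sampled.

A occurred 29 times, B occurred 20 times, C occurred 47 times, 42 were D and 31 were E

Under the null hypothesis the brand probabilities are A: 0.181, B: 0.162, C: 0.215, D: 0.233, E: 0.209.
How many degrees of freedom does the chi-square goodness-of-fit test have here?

4

There are k = 5 categories and no parameters were estimated from the data, so df = 5 − 1 = 4.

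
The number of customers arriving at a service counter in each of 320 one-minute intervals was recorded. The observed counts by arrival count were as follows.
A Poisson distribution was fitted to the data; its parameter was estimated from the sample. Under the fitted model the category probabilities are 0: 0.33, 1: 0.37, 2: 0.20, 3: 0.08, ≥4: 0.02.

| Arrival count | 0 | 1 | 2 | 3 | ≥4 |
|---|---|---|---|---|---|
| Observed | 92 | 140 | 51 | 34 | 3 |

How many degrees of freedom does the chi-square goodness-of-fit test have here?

There are k = 5 categories and 1 parameter estimated from the data, so df = 5 − 1 − 1 = 3.

3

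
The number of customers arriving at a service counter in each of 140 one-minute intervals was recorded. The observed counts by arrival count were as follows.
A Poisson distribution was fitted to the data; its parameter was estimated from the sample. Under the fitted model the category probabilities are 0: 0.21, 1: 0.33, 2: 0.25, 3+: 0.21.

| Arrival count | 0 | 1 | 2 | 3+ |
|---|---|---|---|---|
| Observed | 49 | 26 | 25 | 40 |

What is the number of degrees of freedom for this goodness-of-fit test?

There are k = 4 categories and 1 parameter estimated from the data, so df = 4 − 1 − 1 = 2.

2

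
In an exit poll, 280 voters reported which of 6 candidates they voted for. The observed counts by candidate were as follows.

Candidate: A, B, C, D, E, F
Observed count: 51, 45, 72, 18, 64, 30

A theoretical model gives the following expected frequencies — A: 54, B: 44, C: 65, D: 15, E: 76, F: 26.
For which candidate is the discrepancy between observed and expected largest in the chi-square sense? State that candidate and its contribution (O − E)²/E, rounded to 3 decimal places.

A: (51 − 54)²/54 = 9/54 = 0.1667
B: (45 − 44)²/44 = 1/44 = 0.0227
C: (72 − 65)²/65 = 49/65 = 0.7538
D: (18 − 15)²/15 = 9/15 = 0.6000
E: (64 − 76)²/76 = 144/76 = 1.8947
F: (30 − 26)²/26 = 16/26 = 0.6154
The largest term is for E: 1.895.

E, 1.895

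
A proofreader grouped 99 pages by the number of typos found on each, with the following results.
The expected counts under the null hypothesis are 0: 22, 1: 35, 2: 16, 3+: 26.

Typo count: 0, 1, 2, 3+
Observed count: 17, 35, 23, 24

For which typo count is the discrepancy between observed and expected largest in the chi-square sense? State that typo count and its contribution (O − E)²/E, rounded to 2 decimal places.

0: (17 − 22)²/22 = 25/22 = 1.136
1: (35 − 35)²/35 = 0/35 = 0.000
2: (23 − 16)²/16 = 49/16 = 3.063
3+: (24 − 26)²/26 = 4/26 = 0.154
The largest term is for 2: 3.06.

2, 3.06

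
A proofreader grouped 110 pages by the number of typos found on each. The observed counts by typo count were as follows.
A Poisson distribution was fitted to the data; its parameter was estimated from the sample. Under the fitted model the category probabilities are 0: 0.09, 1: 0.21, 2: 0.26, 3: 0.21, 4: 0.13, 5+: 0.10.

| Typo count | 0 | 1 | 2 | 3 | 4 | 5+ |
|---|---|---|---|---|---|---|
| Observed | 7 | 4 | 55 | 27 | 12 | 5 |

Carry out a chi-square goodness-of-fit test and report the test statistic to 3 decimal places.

45.312

Expected counts E_i = n·p_i: 110×0.09 = 9.9, 110×0.21 = 23.1, 110×0.26 = 28.6, 110×0.21 = 23.1, 110×0.13 = 14.3, 110×0.10 = 11.
cat         O        E   (O−E)²/E
0           7      9.9     0.8495
1           4     23.1    15.7926
2          55     28.6    24.3692
3          27     23.1     0.6584
4          12     14.3     0.3699
5+          5       11     3.2727
Sum = 45.312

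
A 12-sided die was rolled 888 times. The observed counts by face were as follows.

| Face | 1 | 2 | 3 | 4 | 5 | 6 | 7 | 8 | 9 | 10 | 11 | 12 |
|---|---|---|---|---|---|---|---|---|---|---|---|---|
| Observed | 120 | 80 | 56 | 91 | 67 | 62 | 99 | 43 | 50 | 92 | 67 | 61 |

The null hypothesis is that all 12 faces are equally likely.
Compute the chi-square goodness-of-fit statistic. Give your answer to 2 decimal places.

Under H₀ each category has probability 1/12, so each expected count is 888/12 = 74.
cat         O        E   (O−E)²/E
1         120       74     28.595
2          80       74      0.486
3          56       74      4.378
4          91       74      3.905
5          67       74      0.662
6          62       74      1.946
7          99       74      8.446
8          43       74     12.986
9          50       74      7.784
10         92       74      4.378
11         67       74      0.662
12         61       74      2.284
Sum = 76.51

76.51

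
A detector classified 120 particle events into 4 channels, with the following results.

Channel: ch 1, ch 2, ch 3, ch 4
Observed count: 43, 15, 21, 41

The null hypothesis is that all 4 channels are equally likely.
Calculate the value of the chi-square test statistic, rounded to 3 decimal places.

19.867

Under H₀ each category has probability 1/4, so each expected count is 120/4 = 30.
cat         O        E   (O−E)²/E
ch 1       43       30     5.6333
ch 2       15       30     7.5000
ch 3       21       30     2.7000
ch 4       41       30     4.0333
Sum = 19.867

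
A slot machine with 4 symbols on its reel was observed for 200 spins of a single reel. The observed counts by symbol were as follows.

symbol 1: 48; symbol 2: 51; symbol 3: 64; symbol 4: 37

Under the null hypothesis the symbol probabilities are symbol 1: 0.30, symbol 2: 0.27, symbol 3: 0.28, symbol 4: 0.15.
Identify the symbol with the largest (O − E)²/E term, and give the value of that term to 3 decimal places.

symbol 1, 2.400

Expected counts E_i = n·p_i: 200×0.30 = 60, 200×0.27 = 54, 200×0.28 = 56, 200×0.15 = 30.
χ² = (48−60)²/60 + (51−54)²/54 + (64−56)²/56 + (37−30)²/30
   = 2.4000 + 0.1667 + 1.1429 + 1.6333
The largest term is for symbol 1: 2.400.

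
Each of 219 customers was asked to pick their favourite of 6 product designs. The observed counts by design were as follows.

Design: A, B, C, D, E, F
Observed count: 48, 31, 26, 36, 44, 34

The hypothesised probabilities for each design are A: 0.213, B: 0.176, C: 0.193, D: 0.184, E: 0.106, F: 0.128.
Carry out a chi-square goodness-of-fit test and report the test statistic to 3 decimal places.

28.117

Expected counts E_i = n·p_i: 219×0.213 = 46.647, 219×0.176 = 38.544, 219×0.193 = 42.267, 219×0.184 = 40.296, 219×0.106 = 23.214, 219×0.128 = 28.032.
A: (48 − 46.647)²/46.647 = 1.830609/46.647 = 0.0392
B: (31 − 38.544)²/38.544 = 56.911936/38.544 = 1.4765
C: (26 − 42.267)²/42.267 = 264.615289/42.267 = 6.2606
D: (36 − 40.296)²/40.296 = 18.455616/40.296 = 0.4580
E: (44 − 23.214)²/23.214 = 432.057796/23.214 = 18.6119
F: (34 − 28.032)²/28.032 = 35.617024/28.032 = 1.2706
Sum = 28.117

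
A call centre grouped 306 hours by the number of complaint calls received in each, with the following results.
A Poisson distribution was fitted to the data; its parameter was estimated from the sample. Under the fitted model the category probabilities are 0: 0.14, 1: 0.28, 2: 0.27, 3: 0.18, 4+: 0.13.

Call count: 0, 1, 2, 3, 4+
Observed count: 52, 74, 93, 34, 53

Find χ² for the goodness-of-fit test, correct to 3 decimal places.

Expected counts E_i = n·p_i: 306×0.14 = 42.84, 306×0.28 = 85.68, 306×0.27 = 82.62, 306×0.18 = 55.08, 306×0.13 = 39.78.
0: (52 − 42.84)²/42.84 = 83.9056/42.84 = 1.9586
1: (74 − 85.68)²/85.68 = 136.4224/85.68 = 1.5922
2: (93 − 82.62)²/82.62 = 107.7444/82.62 = 1.3041
3: (34 − 55.08)²/55.08 = 444.3664/55.08 = 8.0677
4+: (53 − 39.78)²/39.78 = 174.7684/39.78 = 4.3934
Sum = 17.316

17.316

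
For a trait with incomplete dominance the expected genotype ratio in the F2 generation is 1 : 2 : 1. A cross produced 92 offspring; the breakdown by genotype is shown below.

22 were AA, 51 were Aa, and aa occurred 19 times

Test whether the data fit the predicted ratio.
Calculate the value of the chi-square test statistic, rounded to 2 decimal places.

1.28

Ratio total = 4. Expected counts: 92×1/4 = 23, 92×2/4 = 46, 92×1/4 = 23.
cat         O        E   (O−E)²/E
AA         22       23      0.043
Aa         51       46      0.543
aa         19       23      0.696
Sum = 1.28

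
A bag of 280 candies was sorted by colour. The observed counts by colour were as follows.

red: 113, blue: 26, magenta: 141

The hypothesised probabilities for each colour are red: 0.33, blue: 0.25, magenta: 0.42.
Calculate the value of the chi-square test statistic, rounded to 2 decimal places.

36.91

Expected counts E_i = n·p_i: 280×0.33 = 92.4, 280×0.25 = 70, 280×0.42 = 117.6.
red: (113 − 92.4)²/92.4 = 424.36/92.4 = 4.593
blue: (26 − 70)²/70 = 1936/70 = 27.657
magenta: (141 − 117.6)²/117.6 = 547.56/117.6 = 4.656
Sum = 36.91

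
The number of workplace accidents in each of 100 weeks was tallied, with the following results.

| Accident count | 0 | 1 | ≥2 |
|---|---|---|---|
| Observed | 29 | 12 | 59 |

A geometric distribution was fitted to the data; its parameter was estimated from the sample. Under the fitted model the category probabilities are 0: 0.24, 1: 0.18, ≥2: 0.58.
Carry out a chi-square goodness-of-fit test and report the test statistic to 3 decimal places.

3.059

Expected counts E_i = n·p_i: 100×0.24 = 24, 100×0.18 = 18, 100×0.58 = 58.
χ² = (29−24)²/24 + (12−18)²/18 + (59−58)²/58
   = 1.0417 + 2.0000 + 0.0172
Sum = 3.059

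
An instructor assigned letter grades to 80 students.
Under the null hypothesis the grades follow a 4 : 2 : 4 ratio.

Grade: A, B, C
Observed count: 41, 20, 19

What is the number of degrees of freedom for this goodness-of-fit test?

2

There are k = 3 categories and no parameters were estimated from the data, so df = 3 − 1 = 2.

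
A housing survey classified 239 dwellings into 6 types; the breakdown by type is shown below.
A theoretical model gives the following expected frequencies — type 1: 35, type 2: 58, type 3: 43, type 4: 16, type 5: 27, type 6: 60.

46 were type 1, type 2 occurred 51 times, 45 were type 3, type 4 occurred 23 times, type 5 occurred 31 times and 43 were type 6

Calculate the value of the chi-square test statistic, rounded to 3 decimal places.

type 1: (46 − 35)²/35 = 121/35 = 3.4571
type 2: (51 − 58)²/58 = 49/58 = 0.8448
type 3: (45 − 43)²/43 = 4/43 = 0.0930
type 4: (23 − 16)²/16 = 49/16 = 3.0625
type 5: (31 − 27)²/27 = 16/27 = 0.5926
type 6: (43 − 60)²/60 = 289/60 = 4.8167
Sum = 12.867

12.867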